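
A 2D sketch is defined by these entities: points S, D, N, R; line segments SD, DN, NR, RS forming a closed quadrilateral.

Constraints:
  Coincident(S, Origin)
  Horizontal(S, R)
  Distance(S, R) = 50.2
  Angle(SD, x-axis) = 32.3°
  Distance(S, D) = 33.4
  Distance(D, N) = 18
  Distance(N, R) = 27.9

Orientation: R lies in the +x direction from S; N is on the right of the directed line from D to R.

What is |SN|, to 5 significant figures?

22.329

Checks: |DN| = 18.00 ✓; |NR| = 27.90 ✓.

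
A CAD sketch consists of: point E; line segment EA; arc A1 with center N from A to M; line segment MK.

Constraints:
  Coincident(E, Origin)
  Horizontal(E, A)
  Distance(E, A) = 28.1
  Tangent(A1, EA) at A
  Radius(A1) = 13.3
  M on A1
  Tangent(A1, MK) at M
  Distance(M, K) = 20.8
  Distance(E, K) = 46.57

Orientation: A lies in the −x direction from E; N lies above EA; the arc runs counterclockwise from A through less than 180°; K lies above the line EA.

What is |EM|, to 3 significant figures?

25.9

E is at the origin; E and A share the same y with |EA| = 28.1 and A on the −x side, so A = (-28.1, 0.00). A1 meets EA tangentially, so NA is at right angles to EA, so N = A + (0, 13.3) = (-28.1, 13.3). Since NM ⟂ MK (tangency), |NK| = √(13.3² + 20.8²) = 24.7 regardless of where M sits on A1. So K lies on both circle(E, 46.57) and circle(N, 24.7); the above-EA intersection is K = (-27.0, 38.0). M is the foot of the tangent from K: M = (-16.6, 19.9).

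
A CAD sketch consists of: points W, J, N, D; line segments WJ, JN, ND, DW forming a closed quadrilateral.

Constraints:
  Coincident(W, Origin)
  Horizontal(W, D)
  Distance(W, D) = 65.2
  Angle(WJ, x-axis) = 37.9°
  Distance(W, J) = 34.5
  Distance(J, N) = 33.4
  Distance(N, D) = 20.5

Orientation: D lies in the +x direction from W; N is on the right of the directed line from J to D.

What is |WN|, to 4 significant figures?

46.25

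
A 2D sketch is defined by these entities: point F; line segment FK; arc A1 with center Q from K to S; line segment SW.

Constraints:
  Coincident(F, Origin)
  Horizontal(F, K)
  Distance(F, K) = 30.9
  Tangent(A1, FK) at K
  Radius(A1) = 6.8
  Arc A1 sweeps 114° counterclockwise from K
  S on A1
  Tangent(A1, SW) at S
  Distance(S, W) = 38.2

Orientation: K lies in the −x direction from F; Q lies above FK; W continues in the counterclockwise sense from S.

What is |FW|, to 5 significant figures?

59.959

F is at the origin; F and K share the same y with |FK| = 30.9 and K on the −x side, so K = (-30.900, 0.0000). Tangency of A1 to FK means the radius QK is perpendicular to FK, so Q = K + (0, 6.8) = (-30.900, 6.8000). On A1, K sits at bearing -90° from Q; a 114° counterclockwise sweep puts S at bearing 24°, so S = Q + 6.8·(cos 24°, sin 24°) = (-24.688, 9.5658). A1 meets SW tangentially, so QS is at right angles to SW, so SW runs along (−sin 24°, cos 24°); with |SW| = 38.2, W = (-40.225, 44.463). Then |FW| = |W − F| = 59.959.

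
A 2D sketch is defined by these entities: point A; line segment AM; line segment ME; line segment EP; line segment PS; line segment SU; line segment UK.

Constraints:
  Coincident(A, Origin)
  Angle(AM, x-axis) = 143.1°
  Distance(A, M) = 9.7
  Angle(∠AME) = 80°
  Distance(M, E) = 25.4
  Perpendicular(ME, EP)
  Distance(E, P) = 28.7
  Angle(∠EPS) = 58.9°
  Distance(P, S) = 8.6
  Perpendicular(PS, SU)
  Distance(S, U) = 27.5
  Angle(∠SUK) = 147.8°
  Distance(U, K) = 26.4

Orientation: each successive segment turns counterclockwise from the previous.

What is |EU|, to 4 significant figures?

6.878

A is at the origin; AM runs at 143.1° with length 9.7, so M = (-7.757, 5.824). ∠AME = 80.0° gives ME at -116.9° from the x-axis; with |ME| = 25.4, E = (-19.25, -16.83). ME is perpendicular to EP, so EP runs at -26.90°; with |EP| = 28.7, P = (6.346, -29.81). ∠EPS = 58.9° gives PS at 94.20° from the x-axis; with |PS| = 8.6, S = (5.716, -21.24). The perpendicularity gives SU at right angles to PS, so SU runs at -175.8°; with |SU| = 27.5, U = (-21.71, -23.25). Then |EU| = |U − E| = 6.878.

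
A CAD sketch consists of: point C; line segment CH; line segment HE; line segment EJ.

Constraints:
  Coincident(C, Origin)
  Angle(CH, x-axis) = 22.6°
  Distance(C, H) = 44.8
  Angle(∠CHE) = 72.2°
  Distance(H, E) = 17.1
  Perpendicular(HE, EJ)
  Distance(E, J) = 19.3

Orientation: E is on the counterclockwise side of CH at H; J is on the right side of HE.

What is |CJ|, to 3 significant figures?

62.0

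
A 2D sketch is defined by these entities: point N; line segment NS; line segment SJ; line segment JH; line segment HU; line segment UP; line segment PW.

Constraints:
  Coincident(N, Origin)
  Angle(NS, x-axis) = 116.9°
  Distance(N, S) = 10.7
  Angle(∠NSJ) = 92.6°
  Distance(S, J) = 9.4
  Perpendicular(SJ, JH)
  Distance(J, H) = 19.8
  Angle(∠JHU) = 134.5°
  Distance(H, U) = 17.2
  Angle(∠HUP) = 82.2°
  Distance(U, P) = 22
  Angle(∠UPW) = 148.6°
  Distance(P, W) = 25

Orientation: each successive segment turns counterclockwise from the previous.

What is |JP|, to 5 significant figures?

29.122

∠JHU = 134.5° gives HU at -20.200° from the x-axis; with |HU| = 17.2, U = (10.882, -18.311). ∠HUP = 82.2° gives UP at 77.600° from the x-axis; with |UP| = 22.0, P = (15.606, 3.1759). Then |JP| = |P − J| = 29.122.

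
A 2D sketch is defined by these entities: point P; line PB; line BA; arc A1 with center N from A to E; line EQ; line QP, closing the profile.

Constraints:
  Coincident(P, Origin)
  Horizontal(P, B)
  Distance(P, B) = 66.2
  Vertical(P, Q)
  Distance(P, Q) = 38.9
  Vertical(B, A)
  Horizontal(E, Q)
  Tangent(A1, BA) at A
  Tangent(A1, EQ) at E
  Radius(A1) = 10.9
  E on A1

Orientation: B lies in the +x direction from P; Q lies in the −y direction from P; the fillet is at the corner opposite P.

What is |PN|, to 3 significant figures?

62.0

P is at the origin; PB is horizontal with |PB| = 66.2 and B on the +x side, so B = (66.2, 0.00). PQ is vertical with |PQ| = 38.9 and Q on the −y side, so Q = (0.00, -38.9). The virtual corner opposite P is at (66.2, -38.9). The tangent condition forces NA to be normal to BA and A1 meets EQ tangentially, so NE is at right angles to EQ, with radius 10.9, so the center N sits 10.9 in from both sides at N = (55.3, -28.0). Then |PN| = |N − P| = 62.0.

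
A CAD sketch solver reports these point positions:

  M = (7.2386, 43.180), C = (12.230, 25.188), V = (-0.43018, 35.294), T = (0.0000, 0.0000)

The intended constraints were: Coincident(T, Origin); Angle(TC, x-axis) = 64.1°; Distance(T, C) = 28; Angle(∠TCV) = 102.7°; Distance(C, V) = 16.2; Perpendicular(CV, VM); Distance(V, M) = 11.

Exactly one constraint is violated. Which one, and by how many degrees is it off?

Perpendicular(CV, VM) — off by 5.60°.

T = (0.00, 0.00) ✓; TC at 64.10° ✓; |TC| = 28.00 ✓; ∠TCV = 102.7° ✓; |CV| = 16.20 ✓; ∠(CV, VM) = 95.60° ✗; |VM| = 11.00 ✓.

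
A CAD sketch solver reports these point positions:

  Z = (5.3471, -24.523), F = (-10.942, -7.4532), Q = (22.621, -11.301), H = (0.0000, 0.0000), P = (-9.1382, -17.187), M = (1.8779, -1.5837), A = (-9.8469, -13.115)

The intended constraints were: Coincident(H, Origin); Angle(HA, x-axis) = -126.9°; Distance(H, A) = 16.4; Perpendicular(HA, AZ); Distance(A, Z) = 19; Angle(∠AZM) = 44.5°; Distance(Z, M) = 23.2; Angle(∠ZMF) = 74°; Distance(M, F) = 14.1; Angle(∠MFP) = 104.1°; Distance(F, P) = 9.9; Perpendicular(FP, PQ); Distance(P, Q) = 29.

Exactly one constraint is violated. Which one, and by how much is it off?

Distance(P, Q) = 29 — off by 3.30.

H = (0.00, 0.00) ✓; HA at -126.9° ✓; |HA| = 16.40 ✓; ∠(HA, AZ) = 90.00° ✓; |AZ| = 19.00 ✓; ∠AZM = 44.50° ✓; |ZM| = 23.20 ✓; ∠ZMF = 74.00° ✓; |MF| = 14.10 ✓; ∠MFP = 104.1° ✓; |FP| = 9.900 ✓; ∠(FP, PQ) = 90.00° ✓; |PQ| = 32.30 ✗.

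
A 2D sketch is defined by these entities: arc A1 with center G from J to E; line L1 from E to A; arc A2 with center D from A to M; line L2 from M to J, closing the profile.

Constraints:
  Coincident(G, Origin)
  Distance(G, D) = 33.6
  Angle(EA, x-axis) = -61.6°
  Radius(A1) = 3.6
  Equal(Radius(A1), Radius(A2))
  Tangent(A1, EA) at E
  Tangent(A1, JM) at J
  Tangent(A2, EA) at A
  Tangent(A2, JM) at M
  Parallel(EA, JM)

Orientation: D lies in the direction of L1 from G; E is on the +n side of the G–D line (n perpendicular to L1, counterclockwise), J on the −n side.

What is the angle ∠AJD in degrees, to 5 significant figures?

5.9793°

The slot axis is L1's direction at -61.6°, so u = (cos -61.6°, sin -61.6°) = (0.47562, -0.87965) and n = (−sin -61.6°, cos -61.6°) = (0.87965, 0.47562). G is at the origin and D lies 33.6 along u from G, so D = 33.6·u = (15.981, -29.556). Tangency of A1 to both parallel lines with radius 3.6 puts E and J at G ± 3.6·n: E = (3.1667, 1.7122), J = (-3.1667, -1.7122). Equal radii place A and M the same way about D: A = D + 3.6·n = (19.148, -27.844), M = D − 3.6·n = (12.814, -31.268). Then cos ∠AJD = JA·JD / (|JA||JD|), giving 5.9793°.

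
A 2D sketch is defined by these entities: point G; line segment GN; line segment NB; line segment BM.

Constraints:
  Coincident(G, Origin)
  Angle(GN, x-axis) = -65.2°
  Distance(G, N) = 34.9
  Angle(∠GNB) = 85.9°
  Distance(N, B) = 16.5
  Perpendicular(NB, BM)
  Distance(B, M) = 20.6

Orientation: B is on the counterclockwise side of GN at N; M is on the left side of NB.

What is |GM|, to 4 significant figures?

19.95

G is at the origin; GN runs at -65.2° with length 34.9, so N = 34.9·(cos -65.2°, sin -65.2°) = (14.64, -31.68). ∠GNB = 85.9°, so NB runs at -65.2° + (180° − 85.9°) = 28.90° from the x-axis; with |NB| = 16.5, B = N + 16.5·(cos 28.90°, sin 28.90°) = (29.08, -23.71). NB ⟂ BM; with |BM| = 20.6 on the left of NB, M = B + 20.6·(-0.4833, 0.8755) = (19.13, -5.673). Then |GM| = |M − G| = 19.95.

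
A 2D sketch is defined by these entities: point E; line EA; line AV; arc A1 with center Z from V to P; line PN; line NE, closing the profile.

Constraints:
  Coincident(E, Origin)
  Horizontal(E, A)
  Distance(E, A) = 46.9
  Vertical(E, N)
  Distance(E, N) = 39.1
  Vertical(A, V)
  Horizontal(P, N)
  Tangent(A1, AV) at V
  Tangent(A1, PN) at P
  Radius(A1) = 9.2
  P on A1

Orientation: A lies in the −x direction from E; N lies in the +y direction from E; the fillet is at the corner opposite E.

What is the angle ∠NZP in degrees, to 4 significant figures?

76.29°

The virtual corner opposite E is at (-46.90, 39.10). The tangent condition forces ZV to be normal to AV and since A1 is tangent to PN there, ZP ⟂ PN, with radius 9.2, so the center Z sits 9.2 in from both sides at Z = (-37.70, 29.90). That places the tangent points at V = (-46.90, 29.90) on AV and P = (-37.70, 39.10) on PN. Then cos ∠NZP = ZN·ZP / (|ZN||ZP|), giving 76.29°.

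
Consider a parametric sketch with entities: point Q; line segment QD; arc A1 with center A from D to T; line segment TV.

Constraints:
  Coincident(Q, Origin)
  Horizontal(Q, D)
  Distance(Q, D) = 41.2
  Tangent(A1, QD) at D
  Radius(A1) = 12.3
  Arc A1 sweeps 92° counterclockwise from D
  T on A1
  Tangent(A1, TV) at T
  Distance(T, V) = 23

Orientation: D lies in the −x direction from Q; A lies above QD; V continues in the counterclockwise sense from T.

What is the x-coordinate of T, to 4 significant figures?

-28.91

Q is at the origin; QD is horizontal with |QD| = 41.2 and D on the −x side, so D = (-41.20, 0.000). A1 meets QD tangentially, so AD is at right angles to QD, so A = D + (0, 12.3) = (-41.20, 12.30). On A1, D sits at bearing -90° from A; a 92° counterclockwise sweep puts T at bearing 2°, so T = A + 12.3·(cos 2°, sin 2°) = (-28.91, 12.73). So T.x = -28.91.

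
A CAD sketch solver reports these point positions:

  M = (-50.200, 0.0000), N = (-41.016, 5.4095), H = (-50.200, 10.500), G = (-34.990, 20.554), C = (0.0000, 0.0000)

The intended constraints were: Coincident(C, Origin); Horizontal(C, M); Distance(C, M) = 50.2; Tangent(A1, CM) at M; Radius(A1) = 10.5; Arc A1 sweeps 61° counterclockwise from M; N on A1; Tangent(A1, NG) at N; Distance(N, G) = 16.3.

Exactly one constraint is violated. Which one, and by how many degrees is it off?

Tangent(A1, NG) at N — off by 7.30°.

C = (0.00, 0.00) ✓; C.y = 0.00, M.y = 0.00 ✓; |CM| = 50.20 ✓; ∠(HM, MC) = 90.00° ✓; |HM| = 10.50 ✓; bearing(H→N) − bearing(H→M) = 61.00° ✓; |HN| = 10.50 ✓; ∠(HN, NG) = 82.70° ✗; |NG| = 16.30 ✓.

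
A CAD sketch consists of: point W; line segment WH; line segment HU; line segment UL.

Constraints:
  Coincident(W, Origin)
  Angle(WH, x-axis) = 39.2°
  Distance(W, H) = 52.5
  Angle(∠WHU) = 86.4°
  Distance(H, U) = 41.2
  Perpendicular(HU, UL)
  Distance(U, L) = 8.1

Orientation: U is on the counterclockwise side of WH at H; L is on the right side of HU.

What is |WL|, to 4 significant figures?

71.39

W is at the origin; WH runs at 39.2° with length 52.5, so H = 52.5·(cos 39.2°, sin 39.2°) = (40.68, 33.18). ∠WHU = 86.4°, so HU runs at 39.2° + (180° − 86.4°) = 132.8° from the x-axis; with |HU| = 41.2, U = H + 41.2·(cos 132.8°, sin 132.8°) = (12.69, 63.41). The perpendicularity gives UL at right angles to HU; with |UL| = 8.1 on the right of HU, L = U + 8.1·(0.7337, 0.6794) = (18.63, 68.91). Then |WL| = |L − W| = 71.39.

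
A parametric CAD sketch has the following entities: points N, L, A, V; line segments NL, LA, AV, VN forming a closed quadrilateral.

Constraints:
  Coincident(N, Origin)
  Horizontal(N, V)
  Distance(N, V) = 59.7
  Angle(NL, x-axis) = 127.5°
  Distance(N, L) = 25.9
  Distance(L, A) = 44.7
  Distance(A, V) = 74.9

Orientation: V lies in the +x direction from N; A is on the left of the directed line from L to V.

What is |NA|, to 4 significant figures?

57.60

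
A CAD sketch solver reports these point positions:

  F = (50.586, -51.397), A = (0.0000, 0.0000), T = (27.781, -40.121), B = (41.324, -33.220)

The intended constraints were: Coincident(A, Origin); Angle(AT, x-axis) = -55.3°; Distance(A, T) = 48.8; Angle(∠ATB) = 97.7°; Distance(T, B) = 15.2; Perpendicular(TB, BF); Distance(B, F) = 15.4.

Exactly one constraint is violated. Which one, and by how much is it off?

Distance(B, F) = 15.4 — off by 5.00.

A = (0.00, 0.00) ✓; AT at -55.30° ✓; |AT| = 48.80 ✓; ∠ATB = 97.70° ✓; |TB| = 15.20 ✓; ∠(TB, BF) = 90.00° ✓; |BF| = 20.40 ✗.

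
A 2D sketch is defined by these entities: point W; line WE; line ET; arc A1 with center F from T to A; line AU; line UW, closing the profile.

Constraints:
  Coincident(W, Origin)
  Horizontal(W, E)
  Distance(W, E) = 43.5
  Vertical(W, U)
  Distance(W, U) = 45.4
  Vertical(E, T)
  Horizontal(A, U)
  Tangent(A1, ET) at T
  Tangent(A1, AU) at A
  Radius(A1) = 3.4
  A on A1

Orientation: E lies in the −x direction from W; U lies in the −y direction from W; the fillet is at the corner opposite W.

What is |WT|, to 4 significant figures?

60.47

The virtual corner opposite W is at (-43.50, -45.40). A1 meets ET tangentially, so FT is at right angles to ET and tangency of A1 to AU means the radius FA is perpendicular to AU, with radius 3.4, so the center F sits 3.4 in from both sides at F = (-40.10, -42.00). That places the tangent points at T = (-43.50, -42.00) on ET and A = (-40.10, -45.40) on AU. Then |WT| = |T − W| = 60.47.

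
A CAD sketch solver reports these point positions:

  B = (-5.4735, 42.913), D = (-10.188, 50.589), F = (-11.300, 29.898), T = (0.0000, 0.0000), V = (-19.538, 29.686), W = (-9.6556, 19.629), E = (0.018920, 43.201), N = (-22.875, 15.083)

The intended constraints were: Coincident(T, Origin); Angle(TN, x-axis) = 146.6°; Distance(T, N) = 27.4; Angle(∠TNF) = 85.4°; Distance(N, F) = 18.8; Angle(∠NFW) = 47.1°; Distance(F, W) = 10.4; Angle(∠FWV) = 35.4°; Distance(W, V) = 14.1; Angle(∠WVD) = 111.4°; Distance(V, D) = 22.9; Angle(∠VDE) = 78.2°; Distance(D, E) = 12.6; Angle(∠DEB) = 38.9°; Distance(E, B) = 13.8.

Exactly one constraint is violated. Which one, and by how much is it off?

Distance(E, B) = 13.8 — off by 8.30.

T = (0.00, 0.00) ✓; TN at 146.6° ✓; |TN| = 27.40 ✓; ∠TNF = 85.40° ✓; |NF| = 18.80 ✓; ∠NFW = 47.10° ✓; |FW| = 10.40 ✓; ∠FWV = 35.40° ✓; |WV| = 14.10 ✓; ∠WVD = 111.4° ✓; |VD| = 22.90 ✓; ∠VDE = 78.20° ✓; |DE| = 12.60 ✓; ∠DEB = 38.90° ✓; |EB| = 5.500 ✗.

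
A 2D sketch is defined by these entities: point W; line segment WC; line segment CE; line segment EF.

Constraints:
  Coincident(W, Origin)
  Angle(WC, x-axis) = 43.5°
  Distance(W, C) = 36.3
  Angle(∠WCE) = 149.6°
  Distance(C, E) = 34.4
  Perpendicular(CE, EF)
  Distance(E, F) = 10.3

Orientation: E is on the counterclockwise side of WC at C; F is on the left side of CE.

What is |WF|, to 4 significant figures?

66.20

∠WCE = 149.6°, so CE runs at 43.5° + (180° − 149.6°) = 73.90° from the x-axis; with |CE| = 34.4, E = C + 34.4·(cos 73.90°, sin 73.90°) = (35.87, 58.04). The perpendicularity gives EF at right angles to CE; with |EF| = 10.3 on the left of CE, F = E + 10.3·(-0.9608, 0.2773) = (25.97, 60.89). Then |WF| = |F − W| = 66.20.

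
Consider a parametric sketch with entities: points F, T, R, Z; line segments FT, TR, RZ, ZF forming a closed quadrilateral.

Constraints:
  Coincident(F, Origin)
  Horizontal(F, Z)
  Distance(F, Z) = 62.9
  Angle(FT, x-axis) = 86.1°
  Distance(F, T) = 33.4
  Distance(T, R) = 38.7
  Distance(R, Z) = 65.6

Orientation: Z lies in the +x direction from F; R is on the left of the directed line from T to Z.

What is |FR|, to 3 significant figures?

66.3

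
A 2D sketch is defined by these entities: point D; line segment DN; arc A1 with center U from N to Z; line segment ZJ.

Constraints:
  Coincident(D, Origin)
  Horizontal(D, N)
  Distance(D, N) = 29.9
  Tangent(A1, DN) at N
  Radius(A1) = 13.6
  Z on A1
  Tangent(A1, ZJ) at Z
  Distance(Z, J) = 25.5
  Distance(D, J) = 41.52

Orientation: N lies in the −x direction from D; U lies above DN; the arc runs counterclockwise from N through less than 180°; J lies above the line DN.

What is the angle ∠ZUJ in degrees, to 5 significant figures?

61.928°

Checks: |UZ| = 13.60 ✓; ∠(UZ, ZJ) = 90.00° ✓; |ZJ| = 25.50 ✓; |DJ| = 41.52 ✓.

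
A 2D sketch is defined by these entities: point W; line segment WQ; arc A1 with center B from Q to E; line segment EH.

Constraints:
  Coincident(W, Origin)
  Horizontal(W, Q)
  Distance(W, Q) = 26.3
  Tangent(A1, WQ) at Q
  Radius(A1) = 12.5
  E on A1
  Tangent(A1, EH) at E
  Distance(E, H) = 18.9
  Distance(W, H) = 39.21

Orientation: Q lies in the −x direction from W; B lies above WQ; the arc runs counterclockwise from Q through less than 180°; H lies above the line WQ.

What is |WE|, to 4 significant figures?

21.35

W is at the origin; W and Q share the same y with |WQ| = 26.3 and Q on the −x side, so Q = (-26.30, 0.000). Tangency of A1 to WQ means the radius BQ is perpendicular to WQ, so B = Q + (0, 12.5) = (-26.30, 12.50). Since BE ⟂ EH (tangency), |BH| = √(12.5² + 18.9²) = 22.66 regardless of where E sits on A1. So H lies on both circle(W, 39.21) and circle(B, 22.66); the above-WQ intersection is H = (-19.39, 34.08). E is the foot of the tangent from H: E = (-14.27, 15.89).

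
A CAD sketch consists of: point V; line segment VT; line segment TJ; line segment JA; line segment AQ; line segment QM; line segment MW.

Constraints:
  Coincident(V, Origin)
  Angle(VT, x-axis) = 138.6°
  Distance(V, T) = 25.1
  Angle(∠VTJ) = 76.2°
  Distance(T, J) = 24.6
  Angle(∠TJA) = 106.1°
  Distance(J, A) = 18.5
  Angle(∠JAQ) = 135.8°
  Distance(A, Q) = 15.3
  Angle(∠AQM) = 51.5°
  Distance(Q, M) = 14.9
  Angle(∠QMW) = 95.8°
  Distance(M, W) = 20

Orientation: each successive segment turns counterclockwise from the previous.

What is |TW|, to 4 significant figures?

34.96

V is at the origin; VT runs at 138.6° with length 25.1, so T = (-18.83, 16.60). ∠VTJ = 76.2° gives TJ at -117.6° from the x-axis; with |TJ| = 24.6, J = (-30.22, -5.202). ∠TJA = 106.1° gives JA at -43.70° from the x-axis; with |JA| = 18.5, A = (-16.85, -17.98). ∠JAQ = 135.8° gives AQ at 0.5000° from the x-axis; with |AQ| = 15.3, Q = (-1.551, -17.85). ∠AQM = 51.5° gives QM at 129.0° from the x-axis; with |QM| = 14.9, M = (-10.93, -6.270). ∠QMW = 95.8° gives MW at -146.8° from the x-axis; with |MW| = 20.0, W = (-27.66, -17.22). Then |TW| = |W − T| = 34.96.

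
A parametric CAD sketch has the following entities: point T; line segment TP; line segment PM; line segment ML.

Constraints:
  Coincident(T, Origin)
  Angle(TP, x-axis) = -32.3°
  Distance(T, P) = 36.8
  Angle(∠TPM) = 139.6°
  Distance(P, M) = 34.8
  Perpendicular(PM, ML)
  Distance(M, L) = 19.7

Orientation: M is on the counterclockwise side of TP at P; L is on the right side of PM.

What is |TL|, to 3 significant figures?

76.4

T is at the origin; TP runs at -32.3° with length 36.8, so P = 36.8·(cos -32.3°, sin -32.3°) = (31.1, -19.7). ∠TPM = 139.6°, so PM runs at -32.3° + (180° − 139.6°) = 8.10° from the x-axis; with |PM| = 34.8, M = P + 34.8·(cos 8.10°, sin 8.10°) = (65.6, -14.8). PM ⟂ ML; with |ML| = 19.7 on the right of PM, L = M + 19.7·(0.141, -0.990) = (68.3, -34.3). Then |TL| = |L − T| = 76.4.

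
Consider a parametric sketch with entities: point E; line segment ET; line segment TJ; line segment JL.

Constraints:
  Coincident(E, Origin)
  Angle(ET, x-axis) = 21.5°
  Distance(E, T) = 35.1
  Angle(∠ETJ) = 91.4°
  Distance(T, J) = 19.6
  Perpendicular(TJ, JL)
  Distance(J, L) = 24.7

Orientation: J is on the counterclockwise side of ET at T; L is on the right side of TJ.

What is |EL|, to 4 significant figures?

63.19

∠ETJ = 91.4°, so TJ runs at 21.5° + (180° − 91.4°) = 110.1° from the x-axis; with |TJ| = 19.6, J = T + 19.6·(cos 110.1°, sin 110.1°) = (25.92, 31.27). TJ ⟂ JL; with |JL| = 24.7 on the right of TJ, L = J + 24.7·(0.9391, 0.3437) = (49.12, 39.76). Then |EL| = |L − E| = 63.19.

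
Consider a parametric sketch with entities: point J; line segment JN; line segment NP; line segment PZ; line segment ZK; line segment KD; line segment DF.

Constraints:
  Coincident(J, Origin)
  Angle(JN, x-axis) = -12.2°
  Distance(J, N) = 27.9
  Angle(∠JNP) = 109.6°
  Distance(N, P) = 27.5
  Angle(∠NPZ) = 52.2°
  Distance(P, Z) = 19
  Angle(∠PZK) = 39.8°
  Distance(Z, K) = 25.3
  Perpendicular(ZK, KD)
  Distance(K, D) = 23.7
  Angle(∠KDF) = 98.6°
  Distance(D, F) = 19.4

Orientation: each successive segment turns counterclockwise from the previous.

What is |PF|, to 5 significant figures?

16.745

ZK ⟂ KD, so KD runs at 56.200°; with |KD| = 23.7, D = (57.073, 21.110). ∠KDF = 98.6° gives DF at 137.60° from the x-axis; with |DF| = 19.4, F = (42.747, 34.192). Then |PF| = |F − P| = 16.745.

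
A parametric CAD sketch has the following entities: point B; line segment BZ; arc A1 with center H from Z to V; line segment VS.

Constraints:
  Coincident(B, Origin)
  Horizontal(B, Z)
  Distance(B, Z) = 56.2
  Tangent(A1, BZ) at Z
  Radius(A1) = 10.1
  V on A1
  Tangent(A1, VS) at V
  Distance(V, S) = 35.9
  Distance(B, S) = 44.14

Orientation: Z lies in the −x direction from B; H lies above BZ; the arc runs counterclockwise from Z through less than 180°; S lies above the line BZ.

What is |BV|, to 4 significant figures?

48.02

B is at the origin; BZ is horizontal with |BZ| = 56.2 and Z on the −x side, so Z = (-56.20, 0.000). A1 meets BZ tangentially, so HZ is at right angles to BZ, so H = Z + (0, 10.1) = (-56.20, 10.10). Since HV ⟂ VS (tangency), |HS| = √(10.1² + 35.9²) = 37.29 regardless of where V sits on A1. So S lies on both circle(B, 44.14) and circle(H, 37.29); the above-BZ intersection is S = (-27.81, 34.28). V is the foot of the tangent from S: V = (-47.81, 4.471).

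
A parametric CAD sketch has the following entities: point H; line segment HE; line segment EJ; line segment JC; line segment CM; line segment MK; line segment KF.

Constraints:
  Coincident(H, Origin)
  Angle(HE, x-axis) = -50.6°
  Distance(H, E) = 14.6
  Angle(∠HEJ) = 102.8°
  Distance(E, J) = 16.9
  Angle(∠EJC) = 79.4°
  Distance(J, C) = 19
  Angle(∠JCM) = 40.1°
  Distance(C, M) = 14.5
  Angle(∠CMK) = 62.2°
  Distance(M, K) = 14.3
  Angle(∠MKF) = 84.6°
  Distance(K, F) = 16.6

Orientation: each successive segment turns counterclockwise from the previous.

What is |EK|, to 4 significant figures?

21.32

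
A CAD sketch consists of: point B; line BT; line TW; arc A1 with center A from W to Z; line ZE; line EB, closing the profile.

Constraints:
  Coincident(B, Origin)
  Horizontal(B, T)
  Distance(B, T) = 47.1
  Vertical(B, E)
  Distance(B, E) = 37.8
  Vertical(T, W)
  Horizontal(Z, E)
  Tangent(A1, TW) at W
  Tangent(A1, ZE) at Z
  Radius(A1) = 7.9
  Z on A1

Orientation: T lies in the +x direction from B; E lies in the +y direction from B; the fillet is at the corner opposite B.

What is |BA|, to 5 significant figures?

49.302

B is at the origin; BT is horizontal with |BT| = 47.1 and T on the +x side, so T = (47.100, 0.0000). B and E share the same x with |BE| = 37.8 and E on the +y side, so E = (0.0000, 37.800). The virtual corner opposite B is at (47.100, 37.800). The tangent condition forces AW to be normal to TW and tangency of A1 to ZE means the radius AZ is perpendicular to ZE, with radius 7.9, so the center A sits 7.9 in from both sides at A = (39.200, 29.900). Then |BA| = |A − B| = 49.302.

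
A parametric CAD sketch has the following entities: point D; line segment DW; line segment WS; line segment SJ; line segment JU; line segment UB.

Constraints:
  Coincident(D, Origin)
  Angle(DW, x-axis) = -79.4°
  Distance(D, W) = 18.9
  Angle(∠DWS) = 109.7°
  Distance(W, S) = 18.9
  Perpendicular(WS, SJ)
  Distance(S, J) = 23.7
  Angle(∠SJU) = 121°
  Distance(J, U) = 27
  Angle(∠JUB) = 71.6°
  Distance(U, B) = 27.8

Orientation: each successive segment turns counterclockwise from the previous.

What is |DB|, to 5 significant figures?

8.3099

D is at the origin; DW runs at -79.4° with length 18.9, so W = (3.4767, -18.577). ∠DWS = 109.7° gives WS at -9.1000° from the x-axis; with |WS| = 18.9, S = (22.139, -21.567). WS is perpendicular to SJ, so SJ runs at 80.900°; with |SJ| = 23.7, J = (25.887, 1.8350). ∠SJU = 121.0° gives JU at 139.90° from the x-axis; with |JU| = 27.0, U = (5.2343, 19.226). ∠JUB = 71.6° gives UB at -111.70° from the x-axis; with |UB| = 27.8, B = (-5.0447, -6.6035). Then |DB| = |B − D| = 8.3099.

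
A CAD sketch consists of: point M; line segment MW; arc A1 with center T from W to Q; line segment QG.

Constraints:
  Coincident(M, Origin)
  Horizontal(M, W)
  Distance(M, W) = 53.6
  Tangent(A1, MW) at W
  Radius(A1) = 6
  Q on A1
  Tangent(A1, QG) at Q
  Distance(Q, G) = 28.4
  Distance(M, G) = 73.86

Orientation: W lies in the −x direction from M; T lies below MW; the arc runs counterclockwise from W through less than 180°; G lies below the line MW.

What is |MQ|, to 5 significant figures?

59.574

M is at the origin; MW is horizontal with |MW| = 53.6 and W on the −x side, so W = (-53.600, 0.0000). Tangency of A1 to MW means the radius TW is perpendicular to MW, so T = W + (0, -6) = (-53.600, -6.0000). Since TQ ⟂ QG (tangency), |TG| = √(6.0² + 28.4²) = 29.027 regardless of where Q sits on A1. So G lies on both circle(M, 73.86) and circle(T, 29.027); the below-MW intersection is G = (-66.588, -31.959). Q is the foot of the tangent from G: Q = (-59.405, -4.4825).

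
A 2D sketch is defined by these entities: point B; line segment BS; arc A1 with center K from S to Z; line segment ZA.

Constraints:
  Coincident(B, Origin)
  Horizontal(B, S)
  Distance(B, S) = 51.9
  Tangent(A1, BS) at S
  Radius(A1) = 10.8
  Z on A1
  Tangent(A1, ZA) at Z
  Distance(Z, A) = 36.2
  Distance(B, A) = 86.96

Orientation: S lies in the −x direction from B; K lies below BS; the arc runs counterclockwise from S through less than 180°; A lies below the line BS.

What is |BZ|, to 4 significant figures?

61.73

B is at the origin; B and S share the same y with |BS| = 51.9 and S on the −x side, so S = (-51.90, 0.000). Tangency of A1 to BS means the radius KS is perpendicular to BS, so K = S + (0, -10.8) = (-51.90, -10.80). Since KZ ⟂ ZA (tangency), |KA| = √(10.8² + 36.2²) = 37.78 regardless of where Z sits on A1. So A lies on both circle(B, 86.96) and circle(K, 37.78); the below-BS intersection is A = (-78.31, -37.81). Z is the foot of the tangent from A: Z = (-61.46, -5.773).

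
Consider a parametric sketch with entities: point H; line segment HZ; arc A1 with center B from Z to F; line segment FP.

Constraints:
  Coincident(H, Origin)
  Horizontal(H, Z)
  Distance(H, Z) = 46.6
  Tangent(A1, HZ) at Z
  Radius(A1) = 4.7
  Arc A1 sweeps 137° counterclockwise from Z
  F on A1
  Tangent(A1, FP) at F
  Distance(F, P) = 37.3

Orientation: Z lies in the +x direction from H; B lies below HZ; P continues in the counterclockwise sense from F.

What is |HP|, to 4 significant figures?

78.24

H is at the origin; H and Z share the same y with |HZ| = 46.6 and Z on the +x side, so Z = (46.60, 0.000). Tangency of A1 to HZ means the radius BZ is perpendicular to HZ, so B = Z + (0, -4.7) = (46.60, -4.700). On A1, Z sits at bearing 90° from B; a 137° counterclockwise sweep puts F at bearing 227°, so F = B + 4.7·(cos 227°, sin 227°) = (43.39, -8.137). A1 meets FP tangentially, so BF is at right angles to FP, so FP runs along (−sin 227°, cos 227°); with |FP| = 37.3, P = (70.67, -33.58). Then |HP| = |P − H| = 78.24.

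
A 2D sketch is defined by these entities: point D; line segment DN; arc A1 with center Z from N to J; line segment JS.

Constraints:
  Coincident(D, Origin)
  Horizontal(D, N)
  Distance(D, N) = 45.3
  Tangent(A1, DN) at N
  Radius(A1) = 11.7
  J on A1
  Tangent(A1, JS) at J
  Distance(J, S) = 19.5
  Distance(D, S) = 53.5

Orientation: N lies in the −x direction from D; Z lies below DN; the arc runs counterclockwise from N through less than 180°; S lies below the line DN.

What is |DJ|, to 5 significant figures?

57.476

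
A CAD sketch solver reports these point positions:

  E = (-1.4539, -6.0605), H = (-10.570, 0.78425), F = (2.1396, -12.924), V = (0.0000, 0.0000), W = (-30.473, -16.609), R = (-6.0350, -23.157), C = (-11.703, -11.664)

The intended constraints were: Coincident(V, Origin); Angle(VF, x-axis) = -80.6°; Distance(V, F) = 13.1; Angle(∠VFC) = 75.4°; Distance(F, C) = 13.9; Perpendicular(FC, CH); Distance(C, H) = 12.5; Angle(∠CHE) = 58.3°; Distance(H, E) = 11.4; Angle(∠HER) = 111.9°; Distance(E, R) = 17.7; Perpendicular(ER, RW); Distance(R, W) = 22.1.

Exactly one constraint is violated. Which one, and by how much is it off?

Distance(R, W) = 22.1 — off by 3.20.

V = (0.00, 0.00) ✓; VF at -80.60° ✓; |VF| = 13.10 ✓; ∠VFC = 75.40° ✓; |FC| = 13.90 ✓; ∠(FC, CH) = 90.00° ✓; |CH| = 12.50 ✓; ∠CHE = 58.30° ✓; |HE| = 11.40 ✓; ∠HER = 111.9° ✓; |ER| = 17.70 ✓; ∠(ER, RW) = 90.00° ✓; |RW| = 25.30 ✗.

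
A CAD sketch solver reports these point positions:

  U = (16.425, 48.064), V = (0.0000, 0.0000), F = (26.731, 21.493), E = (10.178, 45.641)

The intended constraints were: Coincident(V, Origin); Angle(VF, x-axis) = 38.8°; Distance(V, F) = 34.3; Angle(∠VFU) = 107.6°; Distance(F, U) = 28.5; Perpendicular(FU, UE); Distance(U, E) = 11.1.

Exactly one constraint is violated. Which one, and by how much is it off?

Distance(U, E) = 11.1 — off by 4.40.

V = (0.00, 0.00) ✓; VF at 38.80° ✓; |VF| = 34.30 ✓; ∠VFU = 107.6° ✓; |FU| = 28.50 ✓; ∠(FU, UE) = 90.00° ✓; |UE| = 6.700 ✗.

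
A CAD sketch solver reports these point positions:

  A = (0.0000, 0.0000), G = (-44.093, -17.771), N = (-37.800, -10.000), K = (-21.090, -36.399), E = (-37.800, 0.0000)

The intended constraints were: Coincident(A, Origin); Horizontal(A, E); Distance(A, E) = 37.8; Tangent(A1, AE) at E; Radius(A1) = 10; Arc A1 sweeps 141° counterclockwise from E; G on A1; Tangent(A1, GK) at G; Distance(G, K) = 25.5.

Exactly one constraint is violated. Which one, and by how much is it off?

Distance(G, K) = 25.5 — off by 4.10.

A = (0.00, 0.00) ✓; A.y = 0.00, E.y = 0.00 ✓; |AE| = 37.80 ✓; ∠(NE, EA) = 90.00° ✓; |NE| = 10.00 ✓; bearing(N→G) − bearing(N→E) = 141.0° ✓; |NG| = 10.00 ✓; ∠(NG, GK) = 90.00° ✓; |GK| = 29.60 ✗.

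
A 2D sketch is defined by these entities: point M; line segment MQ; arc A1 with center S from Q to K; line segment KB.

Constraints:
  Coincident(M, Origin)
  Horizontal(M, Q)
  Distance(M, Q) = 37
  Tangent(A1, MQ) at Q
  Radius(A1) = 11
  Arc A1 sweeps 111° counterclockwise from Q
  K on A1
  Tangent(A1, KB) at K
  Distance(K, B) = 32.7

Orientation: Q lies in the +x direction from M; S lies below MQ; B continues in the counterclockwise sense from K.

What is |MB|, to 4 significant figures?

59.55

On A1, Q sits at bearing 90° from S; a 111° counterclockwise sweep puts K at bearing 201°, so K = S + 11.0·(cos 201°, sin 201°) = (26.73, -14.94). Since A1 is tangent to KB there, SK ⟂ KB, so KB runs along (−sin 201°, cos 201°); with |KB| = 32.7, B = (38.45, -45.47). Then |MB| = |B − M| = 59.55.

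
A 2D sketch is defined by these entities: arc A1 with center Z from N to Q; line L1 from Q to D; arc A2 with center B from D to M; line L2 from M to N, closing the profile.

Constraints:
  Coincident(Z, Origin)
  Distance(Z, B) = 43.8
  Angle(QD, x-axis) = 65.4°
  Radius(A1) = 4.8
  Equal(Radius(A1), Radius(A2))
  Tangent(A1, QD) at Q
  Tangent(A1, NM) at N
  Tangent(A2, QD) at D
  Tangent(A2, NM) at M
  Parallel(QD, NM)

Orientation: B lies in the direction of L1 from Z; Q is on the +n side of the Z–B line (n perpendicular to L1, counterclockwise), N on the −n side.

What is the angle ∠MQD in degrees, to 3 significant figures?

12.4°

The slot axis is L1's direction at 65.4°, so u = (cos 65.4°, sin 65.4°) = (0.416, 0.909) and n = (−sin 65.4°, cos 65.4°) = (-0.909, 0.416). Z is at the origin and B lies 43.8 along u from Z, so B = 43.8·u = (18.2, 39.8). Tangency of A1 to both parallel lines with radius 4.8 puts Q and N at Z ± 4.8·n: Q = (-4.36, 2.00), N = (4.36, -2.00). Equal radii place D and M the same way about B: D = B + 4.8·n = (13.9, 41.8), M = B − 4.8·n = (22.6, 37.8). Then cos ∠MQD = QM·QD / (|QM||QD|), giving 12.4°.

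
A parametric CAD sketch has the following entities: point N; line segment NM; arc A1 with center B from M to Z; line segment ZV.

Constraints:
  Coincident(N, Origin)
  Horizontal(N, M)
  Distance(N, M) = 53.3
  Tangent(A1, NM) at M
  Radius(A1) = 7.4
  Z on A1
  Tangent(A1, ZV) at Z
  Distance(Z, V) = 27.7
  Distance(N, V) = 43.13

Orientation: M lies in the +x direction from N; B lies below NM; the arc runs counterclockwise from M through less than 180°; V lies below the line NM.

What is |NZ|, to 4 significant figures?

47.03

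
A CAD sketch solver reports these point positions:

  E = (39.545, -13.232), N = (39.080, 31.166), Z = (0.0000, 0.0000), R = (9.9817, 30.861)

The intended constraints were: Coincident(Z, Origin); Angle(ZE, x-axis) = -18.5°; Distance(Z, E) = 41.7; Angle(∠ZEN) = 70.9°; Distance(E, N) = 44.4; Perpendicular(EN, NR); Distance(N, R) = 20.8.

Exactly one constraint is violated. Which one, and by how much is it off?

Distance(N, R) = 20.8 — off by 8.30.

Z = (0.00, 0.00) ✓; ZE at -18.50° ✓; |ZE| = 41.70 ✓; ∠ZEN = 70.90° ✓; |EN| = 44.40 ✓; ∠(EN, NR) = 90.00° ✓; |NR| = 29.10 ✗.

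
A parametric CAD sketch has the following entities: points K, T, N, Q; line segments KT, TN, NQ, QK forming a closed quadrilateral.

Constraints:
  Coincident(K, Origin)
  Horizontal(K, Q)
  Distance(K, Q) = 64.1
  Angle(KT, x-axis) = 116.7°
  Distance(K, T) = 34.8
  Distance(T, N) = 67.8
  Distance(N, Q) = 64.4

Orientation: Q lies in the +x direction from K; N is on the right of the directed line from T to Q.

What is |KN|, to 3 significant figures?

33.4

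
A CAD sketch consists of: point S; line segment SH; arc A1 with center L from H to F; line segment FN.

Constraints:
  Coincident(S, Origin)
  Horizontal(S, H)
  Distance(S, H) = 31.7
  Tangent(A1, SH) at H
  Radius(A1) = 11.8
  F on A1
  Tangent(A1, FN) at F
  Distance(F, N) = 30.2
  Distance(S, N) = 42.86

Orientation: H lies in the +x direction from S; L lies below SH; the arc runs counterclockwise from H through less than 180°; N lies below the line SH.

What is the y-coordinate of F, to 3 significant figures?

-10.1

S is at the origin; S and H share the same y with |SH| = 31.7 and H on the +x side, so H = (31.7, 0.00). The tangent condition forces LH to be normal to SH, so L = H + (0, -11.8) = (31.7, -11.8). Since LF ⟂ FN (tangency), |LN| = √(11.8² + 30.2²) = 32.4 regardless of where F sits on A1. So N lies on both circle(S, 42.86) and circle(L, 32.4); the below-SH intersection is N = (15.6, -39.9). F is the foot of the tangent from N: F = (20.0, -10.1).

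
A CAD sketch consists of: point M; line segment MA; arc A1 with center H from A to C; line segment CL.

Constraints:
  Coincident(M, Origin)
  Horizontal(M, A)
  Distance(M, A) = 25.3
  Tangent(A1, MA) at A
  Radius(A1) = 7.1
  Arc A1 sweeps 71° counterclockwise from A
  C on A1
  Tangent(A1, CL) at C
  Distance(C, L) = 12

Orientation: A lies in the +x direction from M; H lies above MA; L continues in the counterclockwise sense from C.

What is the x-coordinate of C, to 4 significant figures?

32.01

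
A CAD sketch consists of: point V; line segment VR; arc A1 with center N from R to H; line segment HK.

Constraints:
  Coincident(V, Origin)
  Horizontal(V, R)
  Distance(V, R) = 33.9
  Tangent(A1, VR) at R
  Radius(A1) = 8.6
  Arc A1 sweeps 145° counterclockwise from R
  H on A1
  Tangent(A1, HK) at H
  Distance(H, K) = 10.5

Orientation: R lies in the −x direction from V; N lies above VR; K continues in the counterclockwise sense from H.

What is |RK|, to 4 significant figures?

21.98

V is at the origin; V and R share the same y with |VR| = 33.9 and R on the −x side, so R = (-33.90, 0.000). The tangent condition forces NR to be normal to VR, so N = R + (0, 8.6) = (-33.90, 8.600). On A1, R sits at bearing -90° from N; a 145° counterclockwise sweep puts H at bearing 55°, so H = N + 8.6·(cos 55°, sin 55°) = (-28.97, 15.64). The tangent condition forces NH to be normal to HK, so HK runs along (−sin 55°, cos 55°); with |HK| = 10.5, K = (-37.57, 21.67). Then |RK| = |K − R| = 21.98.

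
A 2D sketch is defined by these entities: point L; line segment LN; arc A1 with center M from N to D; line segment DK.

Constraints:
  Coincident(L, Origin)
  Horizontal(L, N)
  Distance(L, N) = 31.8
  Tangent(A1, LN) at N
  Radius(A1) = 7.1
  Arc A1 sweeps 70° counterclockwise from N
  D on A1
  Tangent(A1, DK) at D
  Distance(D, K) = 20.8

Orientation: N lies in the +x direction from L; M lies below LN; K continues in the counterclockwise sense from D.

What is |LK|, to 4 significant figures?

30.18

L is at the origin; L and N share the same y with |LN| = 31.8 and N on the +x side, so N = (31.80, 0.000). Since A1 is tangent to LN there, MN ⟂ LN, so M = N + (0, -7.1) = (31.80, -7.100). On A1, N sits at bearing 90° from M; a 70° counterclockwise sweep puts D at bearing 160°, so D = M + 7.1·(cos 160°, sin 160°) = (25.13, -4.672). Since A1 is tangent to DK there, MD ⟂ DK, so DK runs along (−sin 160°, cos 160°); with |DK| = 20.8, K = (18.01, -24.22). Then |LK| = |K − L| = 30.18.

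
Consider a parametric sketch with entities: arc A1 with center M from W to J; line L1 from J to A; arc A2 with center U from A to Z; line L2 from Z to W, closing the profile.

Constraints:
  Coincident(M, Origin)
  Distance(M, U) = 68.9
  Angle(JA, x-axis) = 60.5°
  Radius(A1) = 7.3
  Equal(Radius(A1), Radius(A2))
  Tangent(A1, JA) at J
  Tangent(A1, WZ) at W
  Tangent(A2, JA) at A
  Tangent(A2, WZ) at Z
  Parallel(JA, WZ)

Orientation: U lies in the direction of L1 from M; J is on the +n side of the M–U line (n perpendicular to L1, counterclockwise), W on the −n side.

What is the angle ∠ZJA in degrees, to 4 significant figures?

11.96°

The slot axis is L1's direction at 60.5°, so u = (cos 60.5°, sin 60.5°) = (0.4924, 0.8704) and n = (−sin 60.5°, cos 60.5°) = (-0.8704, 0.4924). M is at the origin and U lies 68.9 along u from M, so U = 68.9·u = (33.93, 59.97). Tangency of A1 to both parallel lines with radius 7.3 puts J and W at M ± 7.3·n: J = (-6.354, 3.595), W = (6.354, -3.595). Equal radii place A and Z the same way about U: A = U + 7.3·n = (27.57, 63.56), Z = U − 7.3·n = (40.28, 56.37). Then cos ∠ZJA = JZ·JA / (|JZ||JA|), giving 11.96°.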